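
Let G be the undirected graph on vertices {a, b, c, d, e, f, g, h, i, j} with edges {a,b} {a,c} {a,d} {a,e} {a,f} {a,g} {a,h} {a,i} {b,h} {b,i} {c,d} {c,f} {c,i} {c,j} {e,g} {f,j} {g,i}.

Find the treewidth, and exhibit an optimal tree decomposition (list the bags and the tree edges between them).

The largest bag has 3 vertices, giving width 2; this decomposition certifies tw(G) ≤ 2. For the lower bound, the 3 vertices {c, f, j} are pairwise adjacent, and any tree decomposition puts a clique entirely inside one bag — forcing width ≥ 2. Therefore the treewidth is 2.

Treewidth 2.
One optimal decomposition is:
Bags: B1 = {a, c, i}  B2 = {a, g, i}  B3 = {a, c, d}  B4 = {a, e, g}  B5 = {a, c, f}  B6 = {a, b, i}  B7 = {a, b, h}  B8 = {c, f, j}
Tree: B1–B2, B1–B3, B2–B4, B1–B5, B1–B6, B6–B7, B5–B8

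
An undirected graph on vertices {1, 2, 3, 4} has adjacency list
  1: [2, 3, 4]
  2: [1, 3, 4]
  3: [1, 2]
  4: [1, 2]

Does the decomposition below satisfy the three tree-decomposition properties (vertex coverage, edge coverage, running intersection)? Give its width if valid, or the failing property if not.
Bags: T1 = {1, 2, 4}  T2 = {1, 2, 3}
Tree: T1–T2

Yes; width 2.

Vertex coverage: the bags together contain {1, 2, 3, 4}, the full vertex set. Edge coverage: each edge of G has both endpoints in at least one bag. Running intersection: for every vertex, the bags containing it form a connected subtree. All three properties hold, so this is a valid tree decomposition of width max|bag| − 1 = 2, and hence tw(G) ≤ 2.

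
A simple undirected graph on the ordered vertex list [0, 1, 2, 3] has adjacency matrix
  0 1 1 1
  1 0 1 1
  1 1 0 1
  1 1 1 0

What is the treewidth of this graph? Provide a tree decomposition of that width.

Treewidth 3.
Bags: B1 = {0, 1, 2, 3}
Tree: (single bag)

With just one bag of size 4, the width is 4 − 1 = 3, so tw(G) ≤ 3. For the lower bound, the 4 vertices {0, 1, 2, 3} are pairwise adjacent, and any tree decomposition puts a clique entirely inside one bag — forcing width ≥ 3. Hence tw(G) = 3 exactly.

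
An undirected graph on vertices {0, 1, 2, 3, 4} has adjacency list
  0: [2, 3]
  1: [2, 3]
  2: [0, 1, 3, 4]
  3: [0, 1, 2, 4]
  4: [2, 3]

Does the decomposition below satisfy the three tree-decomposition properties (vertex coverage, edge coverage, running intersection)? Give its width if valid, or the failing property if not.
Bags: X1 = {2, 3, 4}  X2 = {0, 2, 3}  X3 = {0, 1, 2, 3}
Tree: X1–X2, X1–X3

No — bags containing vertex 0 are not connected in the tree.

A tree decomposition must satisfy three properties: every vertex lies in some bag; for every edge, both endpoints lie together in some bag; and for every vertex, the bags containing it form a connected subtree. Here bags containing vertex 0 are not connected in the tree, so the decomposition is invalid.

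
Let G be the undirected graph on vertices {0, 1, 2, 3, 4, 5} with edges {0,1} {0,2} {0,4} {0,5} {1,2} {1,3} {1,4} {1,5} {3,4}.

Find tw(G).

A width-2 tree decomposition is:
Bags: B1 = {0, 1, 2}  B2 = {0, 1, 5}  B3 = {0, 1, 4}  B4 = {1, 3, 4}
Tree: B1–B2, B1–B3, B3–B4
Each bag holds 3 vertices, so the decomposition has width 2, which upper-bounds the treewidth. For the lower bound, the 3 vertices {0, 1, 2} are pairwise adjacent, and any tree decomposition puts a clique entirely inside one bag — forcing width ≥ 2. Therefore the treewidth is 2.

2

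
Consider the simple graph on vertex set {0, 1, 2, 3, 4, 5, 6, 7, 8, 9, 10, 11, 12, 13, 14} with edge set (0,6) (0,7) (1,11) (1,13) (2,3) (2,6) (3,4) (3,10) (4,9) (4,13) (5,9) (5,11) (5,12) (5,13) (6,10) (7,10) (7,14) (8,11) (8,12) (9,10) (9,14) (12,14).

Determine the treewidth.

3

A width-3 tree decomposition is:
Bags: B1 = {0, 2, 6, 7}  B2 = {2, 6, 7, 10}  B3 = {2, 3, 7, 10}  B4 = {3, 7, 10, 14}  B5 = {3, 9, 10, 14}  B6 = {3, 4, 9, 14}  B7 = {4, 9, 12, 14}  B8 = {4, 5, 9, 12}  B9 = {4, 5, 12, 13}  B10 = {5, 8, 12, 13}  B11 = {5, 8, 11, 13}  B12 = {1, 8, 11, 13}
Tree: B1–B2, B2–B3, B3–B4, B4–B5, B5–B6, B6–B7, B7–B8, B8–B9, B9–B10, B10–B11, B11–B12
Every bag has size at most 4, so the width is 4 − 1 = 3 and tw(G) ≤ 3. For the lower bound: the 4 vertex sets {0,2,6}, {7}, {10}, {3,4,9,14} are disjoint, each induces a connected subgraph, and every pair is joined by at least one edge of G. Contracting each set to a single vertex therefore yields K_{4} as a minor, and since treewidth is minor-monotone, tw(G) ≥ tw(K_{4}) = 3. Hence tw(G) = 3 exactly.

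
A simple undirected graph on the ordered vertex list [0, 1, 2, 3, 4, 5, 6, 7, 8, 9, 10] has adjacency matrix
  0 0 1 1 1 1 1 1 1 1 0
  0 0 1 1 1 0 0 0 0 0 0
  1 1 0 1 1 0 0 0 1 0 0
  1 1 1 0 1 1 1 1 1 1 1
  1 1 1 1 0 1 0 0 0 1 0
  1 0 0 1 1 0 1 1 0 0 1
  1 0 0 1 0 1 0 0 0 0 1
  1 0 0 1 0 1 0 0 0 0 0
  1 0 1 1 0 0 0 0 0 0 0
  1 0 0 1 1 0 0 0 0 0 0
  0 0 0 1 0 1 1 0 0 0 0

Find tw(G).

A width-3 tree decomposition is:
Bags: B1 = {0, 3, 4, 9}  B2 = {0, 3, 4, 5}  B3 = {0, 3, 5, 6}  B4 = {3, 5, 6, 10}  B5 = {0, 2, 3, 4}  B6 = {1, 2, 3, 4}  B7 = {0, 3, 5, 7}  B8 = {0, 2, 3, 8}
Tree: B1–B2, B2–B3, B3–B4, B2–B5, B5–B6, B2–B7, B5–B8
Every bag has size at most 4, so the width is 4 − 1 = 3 and tw(G) ≤ 3. Conversely, {0, 2, 3, 8} is a clique of size 4, and the vertices of any clique must share a bag in every tree decomposition; so some bag has ≥ 4 vertices and tw(G) ≥ 3. Hence tw(G) = 3 exactly.

3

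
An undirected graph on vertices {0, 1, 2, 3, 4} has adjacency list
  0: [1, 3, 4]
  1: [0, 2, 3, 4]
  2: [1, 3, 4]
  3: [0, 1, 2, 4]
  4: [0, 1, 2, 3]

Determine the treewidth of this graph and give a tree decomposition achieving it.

Treewidth 3.
Bags: B1 = {1, 2, 3, 4}  B2 = {0, 1, 3, 4}
Tree: B1–B2

Each bag holds 4 vertices, so the decomposition has width 3, which upper-bounds the treewidth. Conversely, {0, 1, 3, 4} is a clique of size 4, and the vertices of any clique must share a bag in every tree decomposition; so some bag has ≥ 4 vertices and tw(G) ≥ 3. Hence tw(G) = 3 exactly.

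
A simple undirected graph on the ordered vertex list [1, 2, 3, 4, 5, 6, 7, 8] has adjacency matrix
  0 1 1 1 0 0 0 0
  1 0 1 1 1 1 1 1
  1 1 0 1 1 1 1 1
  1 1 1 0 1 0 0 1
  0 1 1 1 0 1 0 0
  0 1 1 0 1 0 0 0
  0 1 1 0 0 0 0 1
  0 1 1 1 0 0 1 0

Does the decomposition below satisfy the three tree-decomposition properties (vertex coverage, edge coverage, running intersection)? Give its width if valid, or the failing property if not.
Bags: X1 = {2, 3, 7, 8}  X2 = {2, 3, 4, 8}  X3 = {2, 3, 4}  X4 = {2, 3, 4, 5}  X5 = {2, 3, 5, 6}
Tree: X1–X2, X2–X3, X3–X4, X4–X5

No — vertex 1 appears in no bag.

A tree decomposition must satisfy three properties: every vertex lies in some bag; for every edge, both endpoints lie together in some bag; and for every vertex, the bags containing it form a connected subtree. Here vertex 1 appears in no bag, so the decomposition is invalid.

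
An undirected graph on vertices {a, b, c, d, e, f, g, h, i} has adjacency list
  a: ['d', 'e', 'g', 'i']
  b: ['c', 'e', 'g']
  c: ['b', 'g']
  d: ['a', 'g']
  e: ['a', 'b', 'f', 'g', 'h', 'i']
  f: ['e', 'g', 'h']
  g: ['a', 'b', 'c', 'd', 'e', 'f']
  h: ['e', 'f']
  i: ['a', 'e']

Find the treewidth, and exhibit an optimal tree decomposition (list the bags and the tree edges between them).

The largest bag has 3 vertices, giving width 2; this decomposition certifies tw(G) ≤ 2. On the other hand G contains the 3-clique {a, d, g}. A clique must lie in a single bag of any decomposition, so no decomposition can have width below 2. Combining the bounds, tw(G) = 2.

Treewidth 2.
One optimal decomposition is:
Bags: B1 = {a, e, g}  B2 = {a, e, i}  B3 = {e, f, g}  B4 = {a, d, g}  B5 = {b, e, g}  B6 = {e, f, h}  B7 = {b, c, g}
Tree: B1–B2, B1–B3, B1–B4, B1–B5, B3–B6, B5–B7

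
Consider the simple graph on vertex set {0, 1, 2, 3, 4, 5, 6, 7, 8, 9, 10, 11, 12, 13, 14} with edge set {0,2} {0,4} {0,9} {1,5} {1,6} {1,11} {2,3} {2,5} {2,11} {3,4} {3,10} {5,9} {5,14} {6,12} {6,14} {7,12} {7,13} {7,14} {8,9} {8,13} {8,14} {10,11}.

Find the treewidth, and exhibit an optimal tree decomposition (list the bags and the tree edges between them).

The largest bag has 4 vertices, giving width 3; this decomposition certifies tw(G) ≤ 3. For the lower bound: the 4 vertex sets {7,12,13}, {8}, {14}, {1,5,6,9} are disjoint, each induces a connected subgraph, and every pair is joined by at least one edge of G. Contracting each set to a single vertex therefore yields K_{4} as a minor, and since treewidth is minor-monotone, tw(G) ≥ tw(K_{4}) = 3. The upper and lower bounds meet at 3, so that is the treewidth.

Treewidth 3.
One such decomposition:
Bags: B1 = {7, 8, 12, 13}  B2 = {7, 8, 12, 14}  B3 = {6, 8, 12, 14}  B4 = {6, 8, 9, 14}  B5 = {5, 6, 9, 14}  B6 = {1, 5, 6, 9}  B7 = {0, 1, 5, 9}  B8 = {0, 1, 2, 5}  B9 = {0, 1, 2, 11}  B10 = {0, 2, 4, 11}  B11 = {2, 3, 4, 11}  B12 = {3, 4, 10, 11}
Tree: B1–B2, B2–B3, B3–B4, B4–B5, B5–B6, B6–B7, B7–B8, B8–B9, B9–B10, B10–B11, B11–B12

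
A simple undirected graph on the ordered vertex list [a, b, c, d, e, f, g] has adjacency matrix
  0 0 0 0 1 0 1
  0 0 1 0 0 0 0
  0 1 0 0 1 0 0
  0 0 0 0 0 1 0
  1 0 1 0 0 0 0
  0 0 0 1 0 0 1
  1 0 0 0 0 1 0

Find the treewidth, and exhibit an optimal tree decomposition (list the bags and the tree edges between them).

Treewidth 1.
Bags: B1 = {b, c}  B2 = {c, e}  B3 = {a, e}  B4 = {a, g}  B5 = {f, g}  B6 = {d, f}
Tree: B1–B2, B2–B3, B3–B4, B4–B5, B5–B6

Each bag holds 2 vertices, so the decomposition has width 1, which upper-bounds the treewidth. Any graph with an edge has treewidth ≥ 1, and G has the edge b–c. Combining the bounds, tw(G) = 1.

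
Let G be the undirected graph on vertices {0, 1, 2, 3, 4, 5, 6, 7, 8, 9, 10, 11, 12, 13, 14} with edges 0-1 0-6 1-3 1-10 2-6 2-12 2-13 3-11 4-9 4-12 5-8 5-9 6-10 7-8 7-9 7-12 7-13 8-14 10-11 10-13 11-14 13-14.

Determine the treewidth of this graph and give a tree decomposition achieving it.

Each bag holds 4 vertices, so the decomposition has width 3, which upper-bounds the treewidth. For the lower bound: the 4 vertex sets {4,5,9}, {8}, {7}, {2,12,13,14} are disjoint, each induces a connected subgraph, and every pair is joined by at least one edge of G. Contracting each set to a single vertex therefore yields K_{4} as a minor, and since treewidth is minor-monotone, tw(G) ≥ tw(K_{4}) = 3. Combining the bounds, tw(G) = 3.

Treewidth 3.
Bags: B1 = {4, 5, 8, 9}  B2 = {4, 7, 8, 9}  B3 = {4, 7, 8, 12}  B4 = {7, 8, 12, 14}  B5 = {7, 12, 13, 14}  B6 = {2, 12, 13, 14}  B7 = {2, 11, 13, 14}  B8 = {2, 10, 11, 13}  B9 = {2, 6, 10, 11}  B10 = {3, 6, 10, 11}  B11 = {1, 3, 6, 10}  B12 = {0, 1, 3, 6}
Tree: B1–B2, B2–B3, B3–B4, B4–B5, B5–B6, B6–B7, B7–B8, B8–B9, B9–B10, B10–B11, B11–B12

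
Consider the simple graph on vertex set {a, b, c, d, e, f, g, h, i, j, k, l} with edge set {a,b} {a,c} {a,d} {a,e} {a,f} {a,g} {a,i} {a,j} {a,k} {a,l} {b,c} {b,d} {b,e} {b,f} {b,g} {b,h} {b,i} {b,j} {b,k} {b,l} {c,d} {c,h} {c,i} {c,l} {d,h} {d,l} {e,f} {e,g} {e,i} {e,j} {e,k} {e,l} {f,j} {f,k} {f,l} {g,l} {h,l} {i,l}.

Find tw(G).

A width-4 tree decomposition is:
Bags: B1 = {a, b, e, f, l}  B2 = {a, b, e, f, k}  B3 = {a, b, e, g, l}  B4 = {a, b, e, f, j}  B5 = {a, b, e, i, l}  B6 = {a, b, c, i, l}  B7 = {a, b, c, d, l}  B8 = {b, c, d, h, l}
Tree: B1–B2, B1–B3, B1–B4, B1–B5, B5–B6, B6–B7, B7–B8
Each bag holds 5 vertices, so the decomposition has width 4, which upper-bounds the treewidth. Conversely, {b, c, d, h, l} is a clique of size 5, and the vertices of any clique must share a bag in every tree decomposition; so some bag has ≥ 5 vertices and tw(G) ≥ 4. Therefore the treewidth is 4.

4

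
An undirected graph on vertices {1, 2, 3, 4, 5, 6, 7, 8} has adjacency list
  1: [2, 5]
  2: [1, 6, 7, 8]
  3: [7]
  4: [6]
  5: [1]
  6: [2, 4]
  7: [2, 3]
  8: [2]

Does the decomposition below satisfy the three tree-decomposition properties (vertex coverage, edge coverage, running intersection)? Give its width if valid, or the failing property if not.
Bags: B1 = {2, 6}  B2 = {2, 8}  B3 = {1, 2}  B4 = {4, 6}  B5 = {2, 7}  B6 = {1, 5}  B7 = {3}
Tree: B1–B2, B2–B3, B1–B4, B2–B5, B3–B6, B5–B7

No — edge (7,3) lies in no bag.

A tree decomposition must satisfy three properties: every vertex lies in some bag; for every edge, both endpoints lie together in some bag; and for every vertex, the bags containing it form a connected subtree. Here edge (7,3) lies in no bag, so the decomposition is invalid.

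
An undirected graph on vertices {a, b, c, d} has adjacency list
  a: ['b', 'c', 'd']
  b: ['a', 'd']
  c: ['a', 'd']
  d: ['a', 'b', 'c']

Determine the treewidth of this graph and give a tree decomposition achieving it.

Each bag holds 3 vertices, so the decomposition has width 2, which upper-bounds the treewidth. On the other hand G contains the 3-clique {a, c, d}. A clique must lie in a single bag of any decomposition, so no decomposition can have width below 2. Therefore the treewidth is 2.

Treewidth 2.
One optimal decomposition is:
Bags: B1 = {a, b, d}  B2 = {a, c, d}
Tree: B1–B2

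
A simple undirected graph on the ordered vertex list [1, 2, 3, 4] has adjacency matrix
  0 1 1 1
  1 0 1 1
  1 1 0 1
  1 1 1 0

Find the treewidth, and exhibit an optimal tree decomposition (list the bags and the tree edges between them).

Treewidth 3.
One such decomposition:
Bags: B1 = {1, 2, 3, 4}
Tree: (single bag)

A single bag containing all 4 vertices is trivially a valid decomposition of width 3. For the lower bound, the 4 vertices {1, 2, 3, 4} are pairwise adjacent, and any tree decomposition puts a clique entirely inside one bag — forcing width ≥ 3. The upper and lower bounds meet at 3, so that is the treewidth.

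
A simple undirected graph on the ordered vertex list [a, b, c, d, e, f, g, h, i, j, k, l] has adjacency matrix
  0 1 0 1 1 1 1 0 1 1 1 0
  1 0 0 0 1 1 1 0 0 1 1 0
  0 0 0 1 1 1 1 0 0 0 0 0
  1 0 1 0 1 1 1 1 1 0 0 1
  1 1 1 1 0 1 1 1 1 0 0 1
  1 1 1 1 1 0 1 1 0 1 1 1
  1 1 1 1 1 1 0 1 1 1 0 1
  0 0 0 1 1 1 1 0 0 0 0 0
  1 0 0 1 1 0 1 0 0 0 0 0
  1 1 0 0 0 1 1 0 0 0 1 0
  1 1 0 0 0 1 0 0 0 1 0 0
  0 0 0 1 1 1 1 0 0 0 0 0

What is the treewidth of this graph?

A width-4 tree decomposition is:
Bags: B1 = {a, b, e, f, g}  B2 = {a, d, e, f, g}  B3 = {a, b, f, g, j}  B4 = {a, d, e, g, i}  B5 = {a, b, f, j, k}  B6 = {c, d, e, f, g}  B7 = {d, e, f, g, h}  B8 = {d, e, f, g, l}
Tree: B1–B2, B1–B3, B2–B4, B3–B5, B2–B6, B6–B7, B2–B8
The largest bag has 5 vertices, giving width 4; this decomposition certifies tw(G) ≤ 4. On the other hand G contains the 5-clique {a, b, f, g, j}. A clique must lie in a single bag of any decomposition, so no decomposition can have width below 4. The upper and lower bounds meet at 4, so that is the treewidth.

4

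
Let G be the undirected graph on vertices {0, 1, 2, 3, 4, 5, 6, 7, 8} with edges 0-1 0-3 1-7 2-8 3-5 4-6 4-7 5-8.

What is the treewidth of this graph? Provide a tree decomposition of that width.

The largest bag has 2 vertices, giving width 1; this decomposition certifies tw(G) ≤ 1. Since G has at least one edge (e.g. 2–8), it is not an edgeless graph, so tw(G) ≥ 1. Hence tw(G) = 1 exactly.

Treewidth 1.
One optimal decomposition is:
Bags: B1 = {2, 8}  B2 = {5, 8}  B3 = {3, 5}  B4 = {0, 3}  B5 = {0, 1}  B6 = {1, 7}  B7 = {4, 7}  B8 = {4, 6}
Tree: B1–B2, B2–B3, B3–B4, B4–B5, B5–B6, B6–B7, B7–B8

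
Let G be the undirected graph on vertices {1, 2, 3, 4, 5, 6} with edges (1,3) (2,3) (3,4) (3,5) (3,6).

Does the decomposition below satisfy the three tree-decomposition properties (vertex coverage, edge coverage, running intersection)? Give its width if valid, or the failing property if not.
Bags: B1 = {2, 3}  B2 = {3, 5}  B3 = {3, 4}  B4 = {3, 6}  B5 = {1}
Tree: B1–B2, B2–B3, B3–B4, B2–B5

No — edge (3,1) lies in no bag.

A tree decomposition must satisfy three properties: every vertex lies in some bag; for every edge, both endpoints lie together in some bag; and for every vertex, the bags containing it form a connected subtree. Here edge (3,1) lies in no bag, so the decomposition is invalid.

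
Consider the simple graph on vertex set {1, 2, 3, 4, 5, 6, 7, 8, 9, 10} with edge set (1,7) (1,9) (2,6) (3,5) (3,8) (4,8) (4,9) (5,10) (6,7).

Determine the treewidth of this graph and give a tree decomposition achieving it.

Every bag has size at most 2, so the width is 2 − 1 = 1 and tw(G) ≤ 1. Any graph with an edge has treewidth ≥ 1, and G has the edge 10–5. Combining the bounds, tw(G) = 1.

Treewidth 1.
One optimal decomposition is:
Bags: B1 = {5, 10}  B2 = {3, 5}  B3 = {3, 8}  B4 = {4, 8}  B5 = {4, 9}  B6 = {1, 9}  B7 = {1, 7}  B8 = {6, 7}  B9 = {2, 6}
Tree: B1–B2, B2–B3, B3–B4, B4–B5, B5–B6, B6–B7, B7–B8, B8–B9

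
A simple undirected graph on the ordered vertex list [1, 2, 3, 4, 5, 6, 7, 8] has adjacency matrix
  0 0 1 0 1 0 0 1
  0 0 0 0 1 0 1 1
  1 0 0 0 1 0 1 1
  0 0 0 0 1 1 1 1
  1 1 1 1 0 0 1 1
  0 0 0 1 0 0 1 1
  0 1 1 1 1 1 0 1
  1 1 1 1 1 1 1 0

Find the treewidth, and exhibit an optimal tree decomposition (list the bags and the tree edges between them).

Each bag holds 4 vertices, so the decomposition has width 3, which upper-bounds the treewidth. Conversely, {1, 3, 5, 8} is a clique of size 4, and the vertices of any clique must share a bag in every tree decomposition; so some bag has ≥ 4 vertices and tw(G) ≥ 3. Combining the bounds, tw(G) = 3.

Treewidth 3.
One optimal decomposition is:
Bags: B1 = {2, 5, 7, 8}  B2 = {3, 5, 7, 8}  B3 = {4, 5, 7, 8}  B4 = {1, 3, 5, 8}  B5 = {4, 6, 7, 8}
Tree: B1–B2, B2–B3, B2–B4, B3–B5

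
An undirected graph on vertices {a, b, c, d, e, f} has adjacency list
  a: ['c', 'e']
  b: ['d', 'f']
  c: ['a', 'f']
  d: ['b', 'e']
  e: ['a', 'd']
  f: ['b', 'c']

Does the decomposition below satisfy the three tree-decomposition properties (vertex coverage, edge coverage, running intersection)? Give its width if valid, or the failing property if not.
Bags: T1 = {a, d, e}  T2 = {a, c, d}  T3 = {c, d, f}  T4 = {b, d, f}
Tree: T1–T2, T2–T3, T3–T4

Vertex coverage: the bags together contain {a, b, c, d, e, f}, the full vertex set. Edge coverage: each edge of G has both endpoints in at least one bag. Running intersection: for every vertex, the bags containing it form a connected subtree. All three properties hold, so this is a valid tree decomposition of width max|bag| − 1 = 2, and hence tw(G) ≤ 2.

Yes; width 2.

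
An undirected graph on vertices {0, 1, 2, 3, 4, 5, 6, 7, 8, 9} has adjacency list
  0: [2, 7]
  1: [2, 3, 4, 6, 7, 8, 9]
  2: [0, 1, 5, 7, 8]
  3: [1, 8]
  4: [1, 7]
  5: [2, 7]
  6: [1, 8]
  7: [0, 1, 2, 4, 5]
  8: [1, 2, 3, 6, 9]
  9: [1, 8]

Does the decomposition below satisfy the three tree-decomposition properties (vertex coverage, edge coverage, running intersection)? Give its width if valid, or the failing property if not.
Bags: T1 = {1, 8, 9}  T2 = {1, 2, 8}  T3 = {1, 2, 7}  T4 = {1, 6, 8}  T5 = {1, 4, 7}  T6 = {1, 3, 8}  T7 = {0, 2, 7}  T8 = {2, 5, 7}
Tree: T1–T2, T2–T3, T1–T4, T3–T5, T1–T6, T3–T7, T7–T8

Yes; width 2.

Every vertex of G appears in some bag (union = {0, 1, 2, 3, 4, 5, 6, 7, 8, 9}); every edge is covered by a bag; and for each vertex v the set of bags containing v is connected in the bag tree. The decomposition is therefore valid. The largest bag has 3 vertices, so the width is 2.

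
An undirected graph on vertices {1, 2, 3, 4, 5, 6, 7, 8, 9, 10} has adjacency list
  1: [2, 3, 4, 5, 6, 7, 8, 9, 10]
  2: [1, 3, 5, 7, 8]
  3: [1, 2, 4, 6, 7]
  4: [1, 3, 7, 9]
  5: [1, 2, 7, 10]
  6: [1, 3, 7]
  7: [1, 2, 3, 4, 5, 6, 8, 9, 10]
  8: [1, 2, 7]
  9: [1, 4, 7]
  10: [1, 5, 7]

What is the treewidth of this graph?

A width-3 tree decomposition is:
Bags: B1 = {1, 2, 5, 7}  B2 = {1, 2, 3, 7}  B3 = {1, 3, 6, 7}  B4 = {1, 2, 7, 8}  B5 = {1, 3, 4, 7}  B6 = {1, 5, 7, 10}  B7 = {1, 4, 7, 9}
Tree: B1–B2, B2–B3, B1–B4, B2–B5, B1–B6, B5–B7
Each bag holds 4 vertices, so the decomposition has width 3, which upper-bounds the treewidth. On the other hand G contains the 4-clique {1, 2, 7, 8}. A clique must lie in a single bag of any decomposition, so no decomposition can have width below 3. Hence tw(G) = 3 exactly.

3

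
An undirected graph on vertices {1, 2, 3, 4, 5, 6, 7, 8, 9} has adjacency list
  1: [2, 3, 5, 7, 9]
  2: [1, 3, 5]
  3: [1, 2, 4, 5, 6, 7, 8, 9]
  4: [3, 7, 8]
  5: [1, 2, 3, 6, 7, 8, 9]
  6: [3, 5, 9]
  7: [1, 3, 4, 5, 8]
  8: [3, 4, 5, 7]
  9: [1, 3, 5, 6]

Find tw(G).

A width-3 tree decomposition is:
Bags: B1 = {1, 2, 3, 5}  B2 = {1, 3, 5, 7}  B3 = {3, 5, 7, 8}  B4 = {1, 3, 5, 9}  B5 = {3, 4, 7, 8}  B6 = {3, 5, 6, 9}
Tree: B1–B2, B2–B3, B1–B4, B3–B5, B4–B6
Each bag holds 4 vertices, so the decomposition has width 3, which upper-bounds the treewidth. On the other hand G contains the 4-clique {3, 4, 7, 8}. A clique must lie in a single bag of any decomposition, so no decomposition can have width below 3. Hence tw(G) = 3 exactly.

3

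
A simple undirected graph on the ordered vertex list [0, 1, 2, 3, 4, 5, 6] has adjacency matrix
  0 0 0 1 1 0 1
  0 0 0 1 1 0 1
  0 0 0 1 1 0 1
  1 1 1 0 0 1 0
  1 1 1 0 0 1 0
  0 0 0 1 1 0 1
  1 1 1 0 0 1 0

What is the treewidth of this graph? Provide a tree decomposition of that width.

Every bag has size at most 4, so the width is 4 − 1 = 3 and tw(G) ≤ 3. For the lower bound: the 4 vertex sets {0,6}, {1,4}, {3}, {2} are disjoint, each induces a connected subgraph, and every pair is joined by at least one edge of G. Contracting each set to a single vertex therefore yields K_{4} as a minor, and since treewidth is minor-monotone, tw(G) ≥ tw(K_{4}) = 3. The upper and lower bounds meet at 3, so that is the treewidth.

Treewidth 3.
Bags: B1 = {0, 3, 4, 6}  B2 = {1, 3, 4, 6}  B3 = {2, 3, 4, 6}  B4 = {3, 4, 5, 6}
Tree: B1–B2, B2–B3, B3–B4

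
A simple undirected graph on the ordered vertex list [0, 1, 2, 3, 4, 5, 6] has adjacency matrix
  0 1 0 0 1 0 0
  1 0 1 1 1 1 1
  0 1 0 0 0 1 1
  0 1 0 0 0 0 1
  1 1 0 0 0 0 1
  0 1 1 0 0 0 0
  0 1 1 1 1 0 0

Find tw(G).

A width-2 tree decomposition is:
Bags: B1 = {1, 4, 6}  B2 = {1, 2, 6}  B3 = {1, 3, 6}  B4 = {0, 1, 4}  B5 = {1, 2, 5}
Tree: B1–B2, B2–B3, B1–B4, B2–B5
The largest bag has 3 vertices, giving width 2; this decomposition certifies tw(G) ≤ 2. On the other hand G contains the 3-clique {0, 1, 4}. A clique must lie in a single bag of any decomposition, so no decomposition can have width below 2. The upper and lower bounds meet at 2, so that is the treewidth.

2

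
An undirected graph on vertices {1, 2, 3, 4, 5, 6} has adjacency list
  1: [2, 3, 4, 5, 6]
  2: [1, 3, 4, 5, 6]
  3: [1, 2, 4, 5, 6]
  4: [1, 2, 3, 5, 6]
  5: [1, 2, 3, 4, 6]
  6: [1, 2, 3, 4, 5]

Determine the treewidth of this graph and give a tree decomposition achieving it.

A single bag containing all 6 vertices is trivially a valid decomposition of width 5. On the other hand G contains the 6-clique {1, 2, 3, 4, 5, 6}. A clique must lie in a single bag of any decomposition, so no decomposition can have width below 5. The upper and lower bounds meet at 5, so that is the treewidth.

Treewidth 5.
Bags: B1 = {1, 2, 3, 4, 5, 6}
Tree: (single bag)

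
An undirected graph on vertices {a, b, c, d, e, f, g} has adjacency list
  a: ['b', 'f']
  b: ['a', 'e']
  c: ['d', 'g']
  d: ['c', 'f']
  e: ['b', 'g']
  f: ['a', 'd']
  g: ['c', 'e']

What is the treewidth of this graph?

2

A width-2 tree decomposition is:
Bags: B1 = {b, e, g}  B2 = {a, b, g}  B3 = {a, f, g}  B4 = {d, f, g}  B5 = {c, d, g}
Tree: B1–B2, B2–B3, B3–B4, B4–B5
Every bag has size at most 3, so the width is 3 − 1 = 2 and tw(G) ≤ 2. Since g–e–b–a–f–d–c–g is a cycle in G, G is not acyclic. Forests are exactly the graphs of treewidth ≤ 1, so tw(G) ≥ 2. Combining the bounds, tw(G) = 2.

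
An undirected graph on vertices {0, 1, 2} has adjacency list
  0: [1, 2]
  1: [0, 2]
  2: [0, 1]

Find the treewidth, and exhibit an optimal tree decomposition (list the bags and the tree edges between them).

Treewidth 2.
One optimal decomposition is:
Bags: B1 = {0, 1, 2}
Tree: (single bag)

With just one bag of size 3, the width is 3 − 1 = 2, so tw(G) ≤ 2. For the lower bound, the 3 vertices {0, 1, 2} are pairwise adjacent, and any tree decomposition puts a clique entirely inside one bag — forcing width ≥ 2. The upper and lower bounds meet at 2, so that is the treewidth.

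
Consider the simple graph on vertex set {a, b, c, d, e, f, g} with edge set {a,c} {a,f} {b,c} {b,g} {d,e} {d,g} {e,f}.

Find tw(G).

2

A width-2 tree decomposition is:
Bags: B1 = {a, b, c}  B2 = {a, b, f}  B3 = {b, e, f}  B4 = {b, d, e}  B5 = {b, d, g}
Tree: B1–B2, B2–B3, B3–B4, B4–B5
The largest bag has 3 vertices, giving width 2; this decomposition certifies tw(G) ≤ 2. Since b–c–a–f–e–d–g–b is a cycle in G, G is not acyclic. Forests are exactly the graphs of treewidth ≤ 1, so tw(G) ≥ 2. Combining the bounds, tw(G) = 2.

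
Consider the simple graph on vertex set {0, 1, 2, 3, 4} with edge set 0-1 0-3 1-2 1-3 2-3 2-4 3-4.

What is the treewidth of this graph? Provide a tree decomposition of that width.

Treewidth 2.
One optimal decomposition is:
Bags: B1 = {1, 2, 3}  B2 = {0, 1, 3}  B3 = {2, 3, 4}
Tree: B1–B2, B1–B3

Each bag holds 3 vertices, so the decomposition has width 2, which upper-bounds the treewidth. On the other hand G contains the 3-clique {0, 1, 3}. A clique must lie in a single bag of any decomposition, so no decomposition can have width below 2. The upper and lower bounds meet at 2, so that is the treewidth.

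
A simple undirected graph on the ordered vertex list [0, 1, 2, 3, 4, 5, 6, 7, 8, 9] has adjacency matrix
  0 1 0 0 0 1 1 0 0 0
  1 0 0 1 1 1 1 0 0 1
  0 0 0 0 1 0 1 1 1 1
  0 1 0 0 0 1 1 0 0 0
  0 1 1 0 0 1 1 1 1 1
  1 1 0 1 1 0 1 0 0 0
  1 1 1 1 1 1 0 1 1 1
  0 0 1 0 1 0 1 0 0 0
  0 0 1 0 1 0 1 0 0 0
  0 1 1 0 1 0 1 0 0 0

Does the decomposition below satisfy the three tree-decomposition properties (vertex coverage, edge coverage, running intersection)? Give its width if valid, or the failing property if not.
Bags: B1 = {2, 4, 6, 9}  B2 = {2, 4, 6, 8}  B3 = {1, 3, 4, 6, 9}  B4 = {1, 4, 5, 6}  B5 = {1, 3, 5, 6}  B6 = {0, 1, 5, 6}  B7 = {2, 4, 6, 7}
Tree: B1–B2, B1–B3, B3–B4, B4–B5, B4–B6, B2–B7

No — bags containing vertex 3 are not connected in the tree.

A tree decomposition must satisfy three properties: every vertex lies in some bag; for every edge, both endpoints lie together in some bag; and for every vertex, the bags containing it form a connected subtree. Here bags containing vertex 3 are not connected in the tree, so the decomposition is invalid.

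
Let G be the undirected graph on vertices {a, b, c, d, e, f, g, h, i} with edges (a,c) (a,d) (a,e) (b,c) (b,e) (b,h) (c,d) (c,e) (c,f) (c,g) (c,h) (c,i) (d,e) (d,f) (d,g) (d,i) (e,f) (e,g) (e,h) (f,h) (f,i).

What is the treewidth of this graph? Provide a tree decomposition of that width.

Treewidth 3.
Bags: B1 = {c, d, e, f}  B2 = {c, d, f, i}  B3 = {c, d, e, g}  B4 = {c, e, f, h}  B5 = {b, c, e, h}  B6 = {a, c, d, e}
Tree: B1–B2, B1–B3, B1–B4, B4–B5, B1–B6

The largest bag has 4 vertices, giving width 3; this decomposition certifies tw(G) ≤ 3. For the lower bound, the 4 vertices {c, d, e, g} are pairwise adjacent, and any tree decomposition puts a clique entirely inside one bag — forcing width ≥ 3. The upper and lower bounds meet at 3, so that is the treewidth.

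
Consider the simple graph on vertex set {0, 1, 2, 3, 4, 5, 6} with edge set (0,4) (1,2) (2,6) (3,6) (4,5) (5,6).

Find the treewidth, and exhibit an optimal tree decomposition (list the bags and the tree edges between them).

Each bag holds 2 vertices, so the decomposition has width 1, which upper-bounds the treewidth. G has an edge, so its treewidth is at least 1. The upper and lower bounds meet at 1, so that is the treewidth.

Treewidth 1.
Bags: B1 = {2, 6}  B2 = {1, 2}  B3 = {5, 6}  B4 = {4, 5}  B5 = {0, 4}  B6 = {3, 6}
Tree: B1–B2, B1–B3, B3–B4, B4–B5, B3–B6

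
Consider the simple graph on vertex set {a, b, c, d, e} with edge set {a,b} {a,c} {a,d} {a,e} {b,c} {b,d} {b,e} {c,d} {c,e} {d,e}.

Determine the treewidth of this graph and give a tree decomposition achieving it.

Treewidth 4.
One optimal decomposition is:
Bags: B1 = {a, b, c, d, e}
Tree: (single bag)

A single bag containing all 5 vertices is trivially a valid decomposition of width 4. For the lower bound, the 5 vertices {a, b, c, d, e} are pairwise adjacent, and any tree decomposition puts a clique entirely inside one bag — forcing width ≥ 4. Combining the bounds, tw(G) = 4.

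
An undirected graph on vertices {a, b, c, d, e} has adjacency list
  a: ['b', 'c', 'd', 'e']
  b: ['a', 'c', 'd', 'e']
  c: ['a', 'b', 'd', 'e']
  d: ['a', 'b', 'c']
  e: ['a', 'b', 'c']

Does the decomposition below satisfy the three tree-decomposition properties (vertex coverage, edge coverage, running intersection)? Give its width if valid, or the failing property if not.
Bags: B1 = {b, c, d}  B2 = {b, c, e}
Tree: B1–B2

A tree decomposition must satisfy three properties: every vertex lies in some bag; for every edge, both endpoints lie together in some bag; and for every vertex, the bags containing it form a connected subtree. Here vertex a appears in no bag, so the decomposition is invalid.

No — vertex a appears in no bag.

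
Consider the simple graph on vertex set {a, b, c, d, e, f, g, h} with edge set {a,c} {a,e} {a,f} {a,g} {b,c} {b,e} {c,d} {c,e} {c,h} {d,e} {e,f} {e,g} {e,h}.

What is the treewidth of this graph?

A width-2 tree decomposition is:
Bags: B1 = {a, c, e}  B2 = {b, c, e}  B3 = {c, e, h}  B4 = {c, d, e}  B5 = {a, e, f}  B6 = {a, e, g}
Tree: B1–B2, B1–B3, B3–B4, B1–B5, B1–B6
The largest bag has 3 vertices, giving width 2; this decomposition certifies tw(G) ≤ 2. For the lower bound, the 3 vertices {a, e, g} are pairwise adjacent, and any tree decomposition puts a clique entirely inside one bag — forcing width ≥ 2. The upper and lower bounds meet at 2, so that is the treewidth.

2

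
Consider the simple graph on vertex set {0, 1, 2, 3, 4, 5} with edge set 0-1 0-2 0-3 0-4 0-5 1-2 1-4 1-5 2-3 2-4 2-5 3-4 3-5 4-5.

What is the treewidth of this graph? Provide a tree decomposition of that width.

Each bag holds 5 vertices, so the decomposition has width 4, which upper-bounds the treewidth. Conversely, {0, 1, 2, 4, 5} is a clique of size 5, and the vertices of any clique must share a bag in every tree decomposition; so some bag has ≥ 5 vertices and tw(G) ≥ 4. The upper and lower bounds meet at 4, so that is the treewidth.

Treewidth 4.
Bags: B1 = {0, 2, 3, 4, 5}  B2 = {0, 1, 2, 4, 5}
Tree: B1–B2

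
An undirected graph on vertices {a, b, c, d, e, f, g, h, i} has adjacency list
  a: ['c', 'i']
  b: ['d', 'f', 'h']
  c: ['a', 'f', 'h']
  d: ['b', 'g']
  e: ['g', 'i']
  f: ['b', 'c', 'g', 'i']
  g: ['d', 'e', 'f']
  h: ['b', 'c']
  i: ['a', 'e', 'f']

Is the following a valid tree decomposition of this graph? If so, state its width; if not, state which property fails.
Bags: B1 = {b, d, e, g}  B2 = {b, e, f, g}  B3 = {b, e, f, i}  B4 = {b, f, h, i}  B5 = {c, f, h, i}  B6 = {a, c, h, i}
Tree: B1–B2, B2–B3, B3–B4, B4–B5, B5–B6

Checking the three conditions: (i) the bags cover all of {a, b, c, d, e, f, g, h, i}; (ii) for each edge, some bag contains both endpoints; (iii) the bags containing any fixed vertex form a subtree. All hold, so the decomposition is valid with width 4 − 1 = 3.

Yes; width 3.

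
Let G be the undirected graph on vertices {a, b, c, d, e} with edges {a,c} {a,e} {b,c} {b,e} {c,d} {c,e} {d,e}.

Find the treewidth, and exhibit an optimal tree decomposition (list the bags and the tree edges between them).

Treewidth 2.
One optimal decomposition is:
Bags: B1 = {b, c, e}  B2 = {c, d, e}  B3 = {a, c, e}
Tree: B1–B2, B2–B3

Each bag holds 3 vertices, so the decomposition has width 2, which upper-bounds the treewidth. Conversely, {c, d, e} is a clique of size 3, and the vertices of any clique must share a bag in every tree decomposition; so some bag has ≥ 3 vertices and tw(G) ≥ 2. Hence tw(G) = 2 exactly.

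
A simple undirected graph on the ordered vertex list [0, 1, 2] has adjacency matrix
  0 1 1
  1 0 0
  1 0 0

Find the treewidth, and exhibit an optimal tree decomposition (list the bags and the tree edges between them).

Treewidth 1.
Bags: B1 = {0, 1}  B2 = {0, 2}
Tree: B1–B2

The largest bag has 2 vertices, giving width 1; this decomposition certifies tw(G) ≤ 1. Since G has at least one edge (e.g. 1–0), it is not an edgeless graph, so tw(G) ≥ 1. Therefore the treewidth is 1.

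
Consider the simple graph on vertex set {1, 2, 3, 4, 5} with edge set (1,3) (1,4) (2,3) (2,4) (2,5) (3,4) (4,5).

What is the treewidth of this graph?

2

A width-2 tree decomposition is:
Bags: B1 = {2, 3, 4}  B2 = {1, 3, 4}  B3 = {2, 4, 5}
Tree: B1–B2, B1–B3
Every bag has size at most 3, so the width is 3 − 1 = 2 and tw(G) ≤ 2. Conversely, {1, 3, 4} is a clique of size 3, and the vertices of any clique must share a bag in every tree decomposition; so some bag has ≥ 3 vertices and tw(G) ≥ 2. Combining the bounds, tw(G) = 2.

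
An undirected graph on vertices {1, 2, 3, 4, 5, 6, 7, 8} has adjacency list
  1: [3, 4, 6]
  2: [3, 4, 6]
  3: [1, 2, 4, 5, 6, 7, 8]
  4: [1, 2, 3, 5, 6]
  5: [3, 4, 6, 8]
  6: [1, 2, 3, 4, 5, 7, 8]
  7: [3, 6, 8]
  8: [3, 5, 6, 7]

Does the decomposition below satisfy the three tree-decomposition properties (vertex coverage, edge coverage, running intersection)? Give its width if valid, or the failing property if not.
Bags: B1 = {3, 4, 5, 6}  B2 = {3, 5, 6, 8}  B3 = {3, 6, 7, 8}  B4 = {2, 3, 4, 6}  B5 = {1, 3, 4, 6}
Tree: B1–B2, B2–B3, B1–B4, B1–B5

Yes; width 3.

Vertex coverage: the bags together contain {1, 2, 3, 4, 5, 6, 7, 8}, the full vertex set. Edge coverage: each edge of G has both endpoints in at least one bag. Running intersection: for every vertex, the bags containing it form a connected subtree. All three properties hold, so this is a valid tree decomposition of width max|bag| − 1 = 3, and hence tw(G) ≤ 3.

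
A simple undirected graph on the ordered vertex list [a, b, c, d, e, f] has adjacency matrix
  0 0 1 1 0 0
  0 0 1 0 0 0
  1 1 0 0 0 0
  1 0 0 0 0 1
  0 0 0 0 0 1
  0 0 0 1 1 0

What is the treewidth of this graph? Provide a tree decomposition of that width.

Treewidth 1.
One such decomposition:
Bags: B1 = {b, c}  B2 = {a, c}  B3 = {a, d}  B4 = {d, f}  B5 = {e, f}
Tree: B1–B2, B2–B3, B3–B4, B4–B5

The largest bag has 2 vertices, giving width 1; this decomposition certifies tw(G) ≤ 1. Any graph with an edge has treewidth ≥ 1, and G has the edge b–c. Therefore the treewidth is 1.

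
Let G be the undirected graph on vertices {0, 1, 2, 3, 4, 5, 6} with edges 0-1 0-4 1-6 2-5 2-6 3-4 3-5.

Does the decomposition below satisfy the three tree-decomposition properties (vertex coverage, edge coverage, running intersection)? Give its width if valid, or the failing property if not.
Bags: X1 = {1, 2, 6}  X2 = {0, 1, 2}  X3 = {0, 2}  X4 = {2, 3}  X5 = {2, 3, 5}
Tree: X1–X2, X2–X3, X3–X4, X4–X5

No — vertex 4 appears in no bag.

A tree decomposition must satisfy three properties: every vertex lies in some bag; for every edge, both endpoints lie together in some bag; and for every vertex, the bags containing it form a connected subtree. Here vertex 4 appears in no bag, so the decomposition is invalid.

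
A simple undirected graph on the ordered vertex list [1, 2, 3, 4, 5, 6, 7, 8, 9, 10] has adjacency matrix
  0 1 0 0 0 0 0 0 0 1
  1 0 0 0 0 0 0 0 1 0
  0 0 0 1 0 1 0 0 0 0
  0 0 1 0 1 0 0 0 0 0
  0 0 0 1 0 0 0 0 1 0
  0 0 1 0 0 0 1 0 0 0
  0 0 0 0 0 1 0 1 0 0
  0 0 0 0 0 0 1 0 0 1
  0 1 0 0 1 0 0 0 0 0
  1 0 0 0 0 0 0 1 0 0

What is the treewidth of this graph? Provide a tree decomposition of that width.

Treewidth 2.
Bags: B1 = {3, 4, 5}  B2 = {3, 5, 6}  B3 = {5, 6, 7}  B4 = {5, 7, 8}  B5 = {5, 8, 10}  B6 = {1, 5, 10}  B7 = {1, 2, 5}  B8 = {2, 5, 9}
Tree: B1–B2, B2–B3, B3–B4, B4–B5, B5–B6, B6–B7, B7–B8

Every bag has size at most 3, so the width is 3 − 1 = 2 and tw(G) ≤ 2. Since 5–4–3–6–7–8–10–1–2–9–5 is a cycle in G, G is not acyclic. Forests are exactly the graphs of treewidth ≤ 1, so tw(G) ≥ 2. Combining the bounds, tw(G) = 2.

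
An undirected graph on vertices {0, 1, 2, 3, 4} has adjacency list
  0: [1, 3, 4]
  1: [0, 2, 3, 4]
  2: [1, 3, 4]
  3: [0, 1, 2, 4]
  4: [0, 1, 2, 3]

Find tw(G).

3

A width-3 tree decomposition is:
Bags: B1 = {1, 2, 3, 4}  B2 = {0, 1, 3, 4}
Tree: B1–B2
Each bag holds 4 vertices, so the decomposition has width 3, which upper-bounds the treewidth. For the lower bound, the 4 vertices {0, 1, 3, 4} are pairwise adjacent, and any tree decomposition puts a clique entirely inside one bag — forcing width ≥ 3. Therefore the treewidth is 3.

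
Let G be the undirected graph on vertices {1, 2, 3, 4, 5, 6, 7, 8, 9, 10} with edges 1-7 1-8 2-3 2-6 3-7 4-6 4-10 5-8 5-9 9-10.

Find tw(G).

A width-2 tree decomposition is:
Bags: B1 = {1, 5, 8}  B2 = {1, 5, 9}  B3 = {1, 9, 10}  B4 = {1, 4, 10}  B5 = {1, 4, 6}  B6 = {1, 2, 6}  B7 = {1, 2, 3}  B8 = {1, 3, 7}
Tree: B1–B2, B2–B3, B3–B4, B4–B5, B5–B6, B6–B7, B7–B8
Each bag holds 3 vertices, so the decomposition has width 2, which upper-bounds the treewidth. Since 1–8–5–9–10–4–6–2–3–7–1 is a cycle in G, G is not acyclic. Forests are exactly the graphs of treewidth ≤ 1, so tw(G) ≥ 2. Hence tw(G) = 2 exactly.

2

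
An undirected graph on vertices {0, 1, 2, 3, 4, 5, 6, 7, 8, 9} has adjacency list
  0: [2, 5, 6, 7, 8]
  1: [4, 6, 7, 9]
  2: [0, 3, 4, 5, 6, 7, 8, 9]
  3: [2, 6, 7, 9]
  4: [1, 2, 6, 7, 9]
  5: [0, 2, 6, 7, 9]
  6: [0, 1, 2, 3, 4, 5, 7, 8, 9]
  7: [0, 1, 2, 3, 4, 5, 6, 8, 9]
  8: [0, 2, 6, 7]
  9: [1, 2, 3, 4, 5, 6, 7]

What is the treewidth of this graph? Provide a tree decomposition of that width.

The largest bag has 5 vertices, giving width 4; this decomposition certifies tw(G) ≤ 4. Conversely, {1, 4, 6, 7, 9} is a clique of size 5, and the vertices of any clique must share a bag in every tree decomposition; so some bag has ≥ 5 vertices and tw(G) ≥ 4. Therefore the treewidth is 4.

Treewidth 4.
One optimal decomposition is:
Bags: B1 = {2, 5, 6, 7, 9}  B2 = {0, 2, 5, 6, 7}  B3 = {2, 4, 6, 7, 9}  B4 = {0, 2, 6, 7, 8}  B5 = {1, 4, 6, 7, 9}  B6 = {2, 3, 6, 7, 9}
Tree: B1–B2, B1–B3, B2–B4, B3–B5, B1–B6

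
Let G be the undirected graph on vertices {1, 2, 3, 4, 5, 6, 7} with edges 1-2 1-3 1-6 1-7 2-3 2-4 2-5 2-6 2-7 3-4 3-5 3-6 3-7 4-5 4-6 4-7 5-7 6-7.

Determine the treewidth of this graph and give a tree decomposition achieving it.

Treewidth 4.
One such decomposition:
Bags: B1 = {1, 2, 3, 6, 7}  B2 = {2, 3, 4, 6, 7}  B3 = {2, 3, 4, 5, 7}
Tree: B1–B2, B2–B3

Every bag has size at most 5, so the width is 5 − 1 = 4 and tw(G) ≤ 4. Conversely, {1, 2, 3, 6, 7} is a clique of size 5, and the vertices of any clique must share a bag in every tree decomposition; so some bag has ≥ 5 vertices and tw(G) ≥ 4. The upper and lower bounds meet at 4, so that is the treewidth.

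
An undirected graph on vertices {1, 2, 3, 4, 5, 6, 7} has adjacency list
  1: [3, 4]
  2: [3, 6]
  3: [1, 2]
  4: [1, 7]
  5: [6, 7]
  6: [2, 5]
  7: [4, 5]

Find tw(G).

A width-2 tree decomposition is:
Bags: B1 = {2, 3, 6}  B2 = {1, 3, 6}  B3 = {1, 4, 6}  B4 = {4, 6, 7}  B5 = {5, 6, 7}
Tree: B1–B2, B2–B3, B3–B4, B4–B5
Every bag has size at most 3, so the width is 3 − 1 = 2 and tw(G) ≤ 2. For the lower bound, G contains the cycle 6–2–3–1–4–7–5–6, so G is not a forest; only forests have treewidth ≤ 1, hence tw(G) ≥ 2. Combining the bounds, tw(G) = 2.

2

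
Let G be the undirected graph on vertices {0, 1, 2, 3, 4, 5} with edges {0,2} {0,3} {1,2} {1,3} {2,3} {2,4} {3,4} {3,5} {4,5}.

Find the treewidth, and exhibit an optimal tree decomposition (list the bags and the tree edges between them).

The largest bag has 3 vertices, giving width 2; this decomposition certifies tw(G) ≤ 2. Conversely, {0, 2, 3} is a clique of size 3, and the vertices of any clique must share a bag in every tree decomposition; so some bag has ≥ 3 vertices and tw(G) ≥ 2. Combining the bounds, tw(G) = 2.

Treewidth 2.
One optimal decomposition is:
Bags: B1 = {2, 3, 4}  B2 = {3, 4, 5}  B3 = {0, 2, 3}  B4 = {1, 2, 3}
Tree: B1–B2, B1–B3, B1–B4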